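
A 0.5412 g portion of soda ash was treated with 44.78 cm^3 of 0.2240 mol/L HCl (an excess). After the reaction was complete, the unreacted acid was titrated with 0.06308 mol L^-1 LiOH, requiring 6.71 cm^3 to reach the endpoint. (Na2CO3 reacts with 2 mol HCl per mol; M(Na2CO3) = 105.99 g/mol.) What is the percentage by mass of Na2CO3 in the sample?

Total n(HCl) added = 0.2240 x 0.04478 = 0.01003 mol.
n(LiOH) used = 0.06308 x 0.006710 = 0.0004233 mol, which equals the excess n(HCl).
So n(HCl) consumed by the sample = 0.01003 - 0.0004233 = 0.009607 mol.
n(Na2CO3) = 0.009607 / 2 = 0.004804 mol.
mass Na2CO3 = 0.004804 x 105.99 = 0.5091 g, so %Na2CO3 = 0.5091/0.5412 x 100 = 94.1%.

94.1%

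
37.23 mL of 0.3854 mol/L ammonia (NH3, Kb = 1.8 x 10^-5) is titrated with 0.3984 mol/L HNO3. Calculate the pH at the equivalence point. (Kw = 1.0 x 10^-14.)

n(NH3) = 0.3854 x 0.03723 = 0.01435 mol; V(HNO3) at equivalence = 0.01435/0.3984 = 0.03602 L.
At equivalence the base is fully converted to NH4+; total volume = 0.07325 L, so [NH4+] = 0.01435/0.07325 = 0.1959 M.
Ka(NH4+) = Kw/Kb = 1.0e-14 / 1.8 x 10^-5 = 5.56e-10.
[H^+] = sqrt(Ka x [NH4+]) = sqrt(5.56e-10 x 0.1959) = 1.04e-5 M.
pH = -log(1.04e-5) = 4.98.

4.98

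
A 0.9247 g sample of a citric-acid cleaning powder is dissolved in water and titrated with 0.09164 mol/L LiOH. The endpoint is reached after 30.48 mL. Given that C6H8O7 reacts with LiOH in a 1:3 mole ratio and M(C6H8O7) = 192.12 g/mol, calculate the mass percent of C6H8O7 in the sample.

19.3%

n(LiOH) = 0.09164 x 0.03048 = 0.002793 mol.
n(C6H8O7) = 0.002793 / 3 = 0.0009311 mol.
mass of C6H8O7 = 0.0009311 x 192.12 = 0.1789 g.
% purity = 0.1789 / 0.9247 x 100 = 19.3%.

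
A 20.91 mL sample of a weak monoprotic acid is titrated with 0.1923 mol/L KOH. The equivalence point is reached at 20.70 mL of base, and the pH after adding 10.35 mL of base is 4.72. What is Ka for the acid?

1.9 x 10^-5

10.35 mL is half of the equivalence volume, so this is the half-equivalence point where [HA] = [A^-].
At half-equivalence pH = pKa, so pKa = 4.72.
Ka = 10^(-4.72) = 1.9 x 10^-5.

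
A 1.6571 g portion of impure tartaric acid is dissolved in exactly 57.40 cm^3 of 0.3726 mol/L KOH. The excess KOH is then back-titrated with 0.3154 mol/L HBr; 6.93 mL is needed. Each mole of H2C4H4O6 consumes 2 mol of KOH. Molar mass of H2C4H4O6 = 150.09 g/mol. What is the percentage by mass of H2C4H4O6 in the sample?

Total n(KOH) added = 0.3726 x 0.05740 = 0.02139 mol.
n(HBr) used = 0.3154 x 0.006930 = 0.002186 mol, which equals the excess n(KOH).
So n(KOH) consumed by the sample = 0.02139 - 0.002186 = 0.01920 mol.
n(H2C4H4O6) = 0.01920 / 2 = 0.009601 mol.
mass H2C4H4O6 = 0.009601 x 150.09 = 1.441 g, so %H2C4H4O6 = 1.441/1.6571 x 100 = 87.0%.

87.0%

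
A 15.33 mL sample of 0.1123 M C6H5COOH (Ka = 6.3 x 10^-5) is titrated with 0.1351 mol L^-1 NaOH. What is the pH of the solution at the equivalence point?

8.49

n(C6H5COOH) = 0.1123 x 0.01533 = 0.001722 mol; V(NaOH) at equivalence = 0.001722/0.1351 = 0.01274 L.
At equivalence all the acid is converted to C6H5COO-; total volume = 0.01533 + 0.01274 = 0.02807 L, so [C6H5COO-] = 0.001722/0.02807 = 0.06132 M.
Kb = Kw/Ka = 1.0e-14 / 6.3 x 10^-5 = 1.59e-10.
[OH^-] = sqrt(Kb x [C6H5COO-]) = sqrt(1.59e-10 x 0.06132) = 3.12e-6 M.
pOH = 5.51, so pH = 14.00 - 5.51 = 8.49.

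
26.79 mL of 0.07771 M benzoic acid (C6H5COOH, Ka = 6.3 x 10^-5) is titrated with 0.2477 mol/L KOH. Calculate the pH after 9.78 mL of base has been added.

11.97

n(acid) = 0.07771 x 0.02679 = 0.002082 mol; n(KOH) added = 0.2477 x 0.009780 = 0.002423 mol.
Base is in excess by 0.002423 - 0.002082 = 0.0003407 mol in a total volume of 0.03657 L.
[OH^-] = 0.0003407/0.03657 = 0.009315 M, so pOH = 2.03 and pH = 14.00 - 2.03 = 11.97.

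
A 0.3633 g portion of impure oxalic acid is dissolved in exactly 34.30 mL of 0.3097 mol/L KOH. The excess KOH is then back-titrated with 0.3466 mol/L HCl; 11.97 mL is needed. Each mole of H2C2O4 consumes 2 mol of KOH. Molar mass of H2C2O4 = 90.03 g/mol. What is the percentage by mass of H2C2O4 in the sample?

Total n(KOH) added = 0.3097 x 0.03430 = 0.01062 mol.
n(HCl) used = 0.3466 x 0.01197 = 0.004149 mol, which equals the excess n(KOH).
So n(KOH) consumed by the sample = 0.01062 - 0.004149 = 0.006474 mol.
n(H2C2O4) = 0.006474 / 2 = 0.003237 mol.
mass H2C2O4 = 0.003237 x 90.03 = 0.2914 g, so %H2C2O4 = 0.2914/0.3633 x 100 = 80.2%.

80.2%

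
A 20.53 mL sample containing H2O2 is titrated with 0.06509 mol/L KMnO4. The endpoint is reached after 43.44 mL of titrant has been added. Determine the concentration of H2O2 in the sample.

0.344 M

n(KMnO4) = 0.06509 x 0.04344 = 0.002828 mol.
From the balanced equation, 2 mol KMnO4 reacts with 5 mol H2O2, so n(H2O2) = 0.002828 x 5/2 = 0.007069 mol.
[H2O2] = 0.007069 / 0.02053 L = 0.344 M.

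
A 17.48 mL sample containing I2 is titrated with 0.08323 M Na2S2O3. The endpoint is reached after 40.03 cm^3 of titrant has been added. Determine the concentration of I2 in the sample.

n(Na2S2O3) = 0.08323 x 0.04003 = 0.003332 mol.
From the balanced equation, 2 mol Na2S2O3 reacts with 1 mol I2, so n(I2) = 0.003332 x 1/2 = 0.001666 mol.
[I2] = 0.001666 / 0.01748 L = 0.0953 M.

0.0953 M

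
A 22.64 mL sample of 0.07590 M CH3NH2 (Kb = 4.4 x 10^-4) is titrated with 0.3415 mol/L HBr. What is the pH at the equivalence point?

5.93

n(CH3NH2) = 0.07590 x 0.02264 = 0.001718 mol; V(HBr) at equivalence = 0.001718/0.3415 = 0.005032 L.
At equivalence the base is fully converted to CH3NH3+; total volume = 0.02767 L, so [CH3NH3+] = 0.001718/0.02767 = 0.06210 M.
Ka(CH3NH3+) = Kw/Kb = 1.0e-14 / 4.4 x 10^-4 = 2.27e-11.
[H^+] = sqrt(Ka x [CH3NH3+]) = sqrt(2.27e-11 x 0.06210) = 1.19e-6 M.
pH = -log(1.19e-6) = 5.93.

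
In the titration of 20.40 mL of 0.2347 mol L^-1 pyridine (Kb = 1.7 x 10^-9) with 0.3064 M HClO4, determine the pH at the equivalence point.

n(C5H5N) = 0.2347 x 0.02040 = 0.004788 mol; V(HClO4) at equivalence = 0.004788/0.3064 = 0.01563 L.
At equivalence the base is fully converted to C5H5NH+; total volume = 0.03603 L, so [C5H5NH+] = 0.004788/0.03603 = 0.1329 M.
Ka(C5H5NH+) = Kw/Kb = 1.0e-14 / 1.7 x 10^-9 = 5.88e-6.
[H^+] = sqrt(Ka x [C5H5NH+]) = sqrt(5.88e-6 x 0.1329) = 0.000884 M.
pH = -log(0.000884) = 3.05.

3.05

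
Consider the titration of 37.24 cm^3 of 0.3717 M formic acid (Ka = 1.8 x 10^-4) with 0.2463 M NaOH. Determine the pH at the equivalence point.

8.46

n(HCOOH) = 0.3717 x 0.03724 = 0.01384 mol; V(NaOH) at equivalence = 0.01384/0.2463 = 0.05620 L.
At equivalence all the acid is converted to HCOO-; total volume = 0.03724 + 0.05620 = 0.09344 L, so [HCOO-] = 0.01384/0.09344 = 0.1481 M.
Kb = Kw/Ka = 1.0e-14 / 1.8 x 10^-4 = 5.56e-11.
[OH^-] = sqrt(Kb x [HCOO-]) = sqrt(5.56e-11 x 0.1481) = 2.87e-6 M.
pOH = 5.54, so pH = 14.00 - 5.54 = 8.46.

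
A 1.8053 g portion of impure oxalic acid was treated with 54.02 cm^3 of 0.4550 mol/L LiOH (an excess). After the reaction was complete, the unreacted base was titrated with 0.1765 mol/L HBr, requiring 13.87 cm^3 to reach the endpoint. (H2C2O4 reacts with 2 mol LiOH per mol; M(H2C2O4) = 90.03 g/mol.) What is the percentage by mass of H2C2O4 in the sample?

55.2%

Total n(LiOH) added = 0.4550 x 0.05402 = 0.02458 mol.
n(HBr) used = 0.1765 x 0.01387 = 0.002448 mol, which equals the excess n(LiOH).
So n(LiOH) consumed by the sample = 0.02458 - 0.002448 = 0.02213 mol.
n(H2C2O4) = 0.02213 / 2 = 0.01107 mol.
mass H2C2O4 = 0.01107 x 90.03 = 0.9962 g, so %H2C2O4 = 0.9962/1.8053 x 100 = 55.2%.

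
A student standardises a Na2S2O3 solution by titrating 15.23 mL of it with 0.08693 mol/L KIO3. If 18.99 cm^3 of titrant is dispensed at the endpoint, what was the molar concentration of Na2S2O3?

n(KIO3) = 0.08693 x 0.01899 = 0.001651 mol.
From the balanced equation, 1 mol KIO3 reacts with 6 mol Na2S2O3, so n(Na2S2O3) = 0.001651 x 6/1 = 0.009905 mol.
[Na2S2O3] = 0.009905 / 0.01523 L = 0.650 M.

0.650 M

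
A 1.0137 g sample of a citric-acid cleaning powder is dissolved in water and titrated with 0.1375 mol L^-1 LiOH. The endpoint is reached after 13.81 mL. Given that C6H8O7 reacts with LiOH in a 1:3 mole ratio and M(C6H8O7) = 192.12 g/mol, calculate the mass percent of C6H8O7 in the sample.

12.0%

n(LiOH) = 0.1375 x 0.01381 = 0.001899 mol.
n(C6H8O7) = 0.001899 / 3 = 0.0006330 mol.
mass of C6H8O7 = 0.0006330 x 192.12 = 0.1216 g.
% purity = 0.1216 / 1.0137 x 100 = 12.0%.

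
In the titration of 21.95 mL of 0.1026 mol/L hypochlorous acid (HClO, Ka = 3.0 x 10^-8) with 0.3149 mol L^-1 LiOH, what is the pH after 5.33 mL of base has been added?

Initial n(HClO) = 0.1026 x 0.02195 = 0.002252 mol.
n(LiOH) added = 0.3149 x 0.005330 = 0.001678 mol, converting that many moles of HClO to ClO-.
Remaining n(HClO) = 0.0005737 mol; n(ClO-) = 0.001678 mol.
By Henderson-Hasselbalch, pH = pKa + log([A^-]/[HA]) = 7.52 + log(0.001678/0.0005737) = 7.52 + (+0.47) = 7.99.

7.99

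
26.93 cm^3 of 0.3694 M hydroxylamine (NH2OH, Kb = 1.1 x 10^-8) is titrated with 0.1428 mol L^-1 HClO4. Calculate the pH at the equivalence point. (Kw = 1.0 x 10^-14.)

3.51

n(NH2OH) = 0.3694 x 0.02693 = 0.009948 mol; V(HClO4) at equivalence = 0.009948/0.1428 = 0.06966 L.
At equivalence the base is fully converted to NH3OH+; total volume = 0.09659 L, so [NH3OH+] = 0.009948/0.09659 = 0.1030 M.
Ka(NH3OH+) = Kw/Kb = 1.0e-14 / 1.1 x 10^-8 = 9.09e-7.
[H^+] = sqrt(Ka x [NH3OH+]) = sqrt(9.09e-7 x 0.1030) = 0.000306 M.
pH = -log(0.000306) = 3.51.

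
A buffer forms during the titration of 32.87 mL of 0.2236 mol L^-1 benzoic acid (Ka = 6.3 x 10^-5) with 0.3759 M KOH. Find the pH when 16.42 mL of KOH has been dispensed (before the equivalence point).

4.92

Initial n(C6H5COOH) = 0.2236 x 0.03287 = 0.007350 mol.
n(KOH) added = 0.3759 x 0.01642 = 0.006172 mol, converting that many moles of C6H5COOH to C6H5COO-.
Remaining n(C6H5COOH) = 0.001177 mol; n(C6H5COO-) = 0.006172 mol.
By Henderson-Hasselbalch, pH = pKa + log([A^-]/[HA]) = 4.20 + log(0.006172/0.001177) = 4.20 + (+0.72) = 4.92.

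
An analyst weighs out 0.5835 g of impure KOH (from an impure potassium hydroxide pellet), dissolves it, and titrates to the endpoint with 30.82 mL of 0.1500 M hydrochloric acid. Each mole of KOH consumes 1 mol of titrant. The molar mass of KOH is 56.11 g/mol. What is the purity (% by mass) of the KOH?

n(HCl) = 0.1500 x 0.03082 = 0.004623 mol.
n(KOH) = 0.004623 / 1 = 0.004623 mol.
mass of KOH = 0.004623 x 56.11 = 0.2594 g.
% purity = 0.2594 / 0.5835 x 100 = 44.5%.

44.5%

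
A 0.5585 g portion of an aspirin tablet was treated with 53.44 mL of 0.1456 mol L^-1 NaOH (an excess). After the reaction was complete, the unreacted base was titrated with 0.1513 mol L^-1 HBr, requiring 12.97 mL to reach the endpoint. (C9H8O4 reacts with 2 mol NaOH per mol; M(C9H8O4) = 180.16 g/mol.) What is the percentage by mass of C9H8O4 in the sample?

Total n(NaOH) added = 0.1456 x 0.05344 = 0.007781 mol.
n(HBr) used = 0.1513 x 0.01297 = 0.001962 mol, which equals the excess n(NaOH).
So n(NaOH) consumed by the sample = 0.007781 - 0.001962 = 0.005819 mol.
n(C9H8O4) = 0.005819 / 2 = 0.002909 mol.
mass C9H8O4 = 0.002909 x 180.16 = 0.5241 g, so %C9H8O4 = 0.5241/0.5585 x 100 = 93.8%.

93.8%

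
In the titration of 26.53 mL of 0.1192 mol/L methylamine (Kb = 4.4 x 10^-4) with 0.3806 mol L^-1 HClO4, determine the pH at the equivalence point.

5.84

n(CH3NH2) = 0.1192 x 0.02653 = 0.003162 mol; V(HClO4) at equivalence = 0.003162/0.3806 = 0.008309 L.
At equivalence the base is fully converted to CH3NH3+; total volume = 0.03484 L, so [CH3NH3+] = 0.003162/0.03484 = 0.09077 M.
Ka(CH3NH3+) = Kw/Kb = 1.0e-14 / 4.4 x 10^-4 = 2.27e-11.
[H^+] = sqrt(Ka x [CH3NH3+]) = sqrt(2.27e-11 x 0.09077) = 1.44e-6 M.
pH = -log(1.44e-6) = 5.84.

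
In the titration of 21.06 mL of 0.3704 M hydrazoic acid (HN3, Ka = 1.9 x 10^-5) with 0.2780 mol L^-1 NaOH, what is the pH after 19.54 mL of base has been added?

5.08

Initial n(HN3) = 0.3704 x 0.02106 = 0.007801 mol.
n(NaOH) added = 0.2780 x 0.01954 = 0.005432 mol, converting that many moles of HN3 to N3-.
Remaining n(HN3) = 0.002369 mol; n(N3-) = 0.005432 mol.
By Henderson-Hasselbalch, pH = pKa + log([A^-]/[HA]) = 4.72 + log(0.005432/0.002369) = 4.72 + (+0.36) = 5.08.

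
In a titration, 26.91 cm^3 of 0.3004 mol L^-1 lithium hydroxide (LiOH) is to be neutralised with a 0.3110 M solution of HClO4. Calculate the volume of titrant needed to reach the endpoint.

n(LiOH) = 0.3004 mol/L x 0.02691 L = 0.008084 mol.
At equivalence n(HClO4) = n(LiOH) = 0.008084 mol.
V(HClO4) = 0.008084 / 0.3110 = 0.02599 L = 26.0 mL.

26.0 mL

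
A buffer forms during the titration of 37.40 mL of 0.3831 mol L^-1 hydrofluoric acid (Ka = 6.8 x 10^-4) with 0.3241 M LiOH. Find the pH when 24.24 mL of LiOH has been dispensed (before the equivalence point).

Initial n(HF) = 0.3831 x 0.03740 = 0.01433 mol.
n(LiOH) added = 0.3241 x 0.02424 = 0.007856 mol, converting that many moles of HF to F-.
Remaining n(HF) = 0.006472 mol; n(F-) = 0.007856 mol.
By Henderson-Hasselbalch, pH = pKa + log([A^-]/[HA]) = 3.17 + log(0.007856/0.006472) = 3.17 + (+0.08) = 3.25.

3.25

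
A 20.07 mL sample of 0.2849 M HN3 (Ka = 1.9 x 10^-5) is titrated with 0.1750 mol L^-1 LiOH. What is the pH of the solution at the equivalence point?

8.88

n(HN3) = 0.2849 x 0.02007 = 0.005718 mol; V(LiOH) at equivalence = 0.005718/0.1750 = 0.03267 L.
At equivalence all the acid is converted to N3-; total volume = 0.02007 + 0.03267 = 0.05274 L, so [N3-] = 0.005718/0.05274 = 0.1084 M.
Kb = Kw/Ka = 1.0e-14 / 1.9 x 10^-5 = 5.26e-10.
[OH^-] = sqrt(Kb x [N3-]) = sqrt(5.26e-10 x 0.1084) = 7.55e-6 M.
pOH = 5.12, so pH = 14.00 - 5.12 = 8.88.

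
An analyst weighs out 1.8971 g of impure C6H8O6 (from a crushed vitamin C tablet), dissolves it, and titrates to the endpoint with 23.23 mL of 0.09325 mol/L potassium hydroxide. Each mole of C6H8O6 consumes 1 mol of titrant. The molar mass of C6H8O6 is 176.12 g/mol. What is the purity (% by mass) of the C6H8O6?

n(KOH) = 0.09325 x 0.02323 = 0.002166 mol.
n(C6H8O6) = 0.002166 / 1 = 0.002166 mol.
mass of C6H8O6 = 0.002166 x 176.12 = 0.3815 g.
% purity = 0.3815 / 1.8971 x 100 = 20.1%.

20.1%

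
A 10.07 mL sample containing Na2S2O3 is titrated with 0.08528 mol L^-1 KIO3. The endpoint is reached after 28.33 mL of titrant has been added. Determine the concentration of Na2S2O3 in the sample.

1.44 M

n(KIO3) = 0.08528 x 0.02833 = 0.002416 mol.
From the balanced equation, 1 mol KIO3 reacts with 6 mol Na2S2O3, so n(Na2S2O3) = 0.002416 x 6/1 = 0.01450 mol.
[Na2S2O3] = 0.01450 / 0.01007 L = 1.44 M.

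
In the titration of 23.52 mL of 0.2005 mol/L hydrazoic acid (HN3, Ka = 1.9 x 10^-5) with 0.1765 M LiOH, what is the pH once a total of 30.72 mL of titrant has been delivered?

n(acid) = 0.2005 x 0.02352 = 0.004716 mol; n(LiOH) added = 0.1765 x 0.03072 = 0.005422 mol.
Base is in excess by 0.005422 - 0.004716 = 0.0007063 mol in a total volume of 0.05424 L.
[OH^-] = 0.0007063/0.05424 = 0.01302 M, so pOH = 1.89 and pH = 14.00 - 1.89 = 12.11.

12.11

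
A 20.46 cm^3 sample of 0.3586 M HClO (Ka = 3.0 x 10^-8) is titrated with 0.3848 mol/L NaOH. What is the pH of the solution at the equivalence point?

10.40

n(HClO) = 0.3586 x 0.02046 = 0.007337 mol; V(NaOH) at equivalence = 0.007337/0.3848 = 0.01907 L.
At equivalence all the acid is converted to ClO-; total volume = 0.02046 + 0.01907 = 0.03953 L, so [ClO-] = 0.007337/0.03953 = 0.1856 M.
Kb = Kw/Ka = 1.0e-14 / 3.0 x 10^-8 = 3.33e-7.
[OH^-] = sqrt(Kb x [ClO-]) = sqrt(3.33e-7 x 0.1856) = 0.000249 M.
pOH = 3.60, so pH = 14.00 - 3.60 = 10.40.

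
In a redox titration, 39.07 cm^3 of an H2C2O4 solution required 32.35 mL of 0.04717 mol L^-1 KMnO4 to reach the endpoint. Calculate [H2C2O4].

n(KMnO4) = 0.04717 x 0.03235 = 0.001526 mol.
From the balanced equation, 2 mol KMnO4 reacts with 5 mol H2C2O4, so n(H2C2O4) = 0.001526 x 5/2 = 0.003815 mol.
[H2C2O4] = 0.003815 / 0.03907 L = 0.0976 M.

0.0976 M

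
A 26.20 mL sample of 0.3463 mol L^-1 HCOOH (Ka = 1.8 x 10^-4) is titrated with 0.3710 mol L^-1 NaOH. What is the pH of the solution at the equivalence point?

8.50

n(HCOOH) = 0.3463 x 0.02620 = 0.009073 mol; V(NaOH) at equivalence = 0.009073/0.3710 = 0.02446 L.
At equivalence all the acid is converted to HCOO-; total volume = 0.02620 + 0.02446 = 0.05066 L, so [HCOO-] = 0.009073/0.05066 = 0.1791 M.
Kb = Kw/Ka = 1.0e-14 / 1.8 x 10^-4 = 5.56e-11.
[OH^-] = sqrt(Kb x [HCOO-]) = sqrt(5.56e-11 x 0.1791) = 3.15e-6 M.
pOH = 5.50, so pH = 14.00 - 5.50 = 8.50.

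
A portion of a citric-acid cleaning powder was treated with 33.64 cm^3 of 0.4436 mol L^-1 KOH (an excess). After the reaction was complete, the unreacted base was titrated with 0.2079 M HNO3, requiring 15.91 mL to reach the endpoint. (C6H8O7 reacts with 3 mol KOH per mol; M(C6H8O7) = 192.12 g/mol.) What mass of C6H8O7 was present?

Total n(KOH) added = 0.4436 x 0.03364 = 0.01492 mol.
n(HNO3) used = 0.2079 x 0.01591 = 0.003308 mol, which equals the excess n(KOH).
So n(KOH) consumed by the sample = 0.01492 - 0.003308 = 0.01162 mol.
n(C6H8O7) = 0.01162 / 3 = 0.003872 mol.
mass = 0.003872 mol x 192.12 g/mol = 0.744 g.

0.744 g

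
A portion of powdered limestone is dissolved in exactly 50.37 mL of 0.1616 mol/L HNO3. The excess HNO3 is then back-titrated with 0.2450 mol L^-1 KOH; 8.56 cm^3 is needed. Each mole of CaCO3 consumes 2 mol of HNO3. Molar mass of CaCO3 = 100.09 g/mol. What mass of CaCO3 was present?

0.302 g

Total n(HNO3) added = 0.1616 x 0.05037 = 0.008140 mol.
n(KOH) used = 0.2450 x 0.008560 = 0.002097 mol, which equals the excess n(HNO3).
So n(HNO3) consumed by the sample = 0.008140 - 0.002097 = 0.006043 mol.
n(CaCO3) = 0.006043 / 2 = 0.003021 mol.
mass = 0.003021 mol x 100.09 g/mol = 0.302 g.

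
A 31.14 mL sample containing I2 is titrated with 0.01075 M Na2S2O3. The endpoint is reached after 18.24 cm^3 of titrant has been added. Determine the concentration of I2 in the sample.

0.00315 M

n(Na2S2O3) = 0.01075 x 0.01824 = 0.0001961 mol.
From the balanced equation, 2 mol Na2S2O3 reacts with 1 mol I2, so n(I2) = 0.0001961 x 1/2 = 9.804e-5 mol.
[I2] = 9.804e-5 / 0.03114 L = 0.00315 M.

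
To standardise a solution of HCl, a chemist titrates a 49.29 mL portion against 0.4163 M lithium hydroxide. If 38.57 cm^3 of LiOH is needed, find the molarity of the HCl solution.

n(LiOH) delivered = 0.4163 x 0.03857 = 0.01606 mol.
For a 1:1 reaction, n(HCl) = 0.01606 mol.
[HCl] = 0.01606 mol / 0.04929 L = 0.326 M.

0.326 M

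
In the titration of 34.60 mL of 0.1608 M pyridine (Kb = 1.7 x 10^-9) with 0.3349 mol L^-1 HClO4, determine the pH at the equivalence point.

3.10

n(C5H5N) = 0.1608 x 0.03460 = 0.005564 mol; V(HClO4) at equivalence = 0.005564/0.3349 = 0.01661 L.
At equivalence the base is fully converted to C5H5NH+; total volume = 0.05121 L, so [C5H5NH+] = 0.005564/0.05121 = 0.1086 M.
Ka(C5H5NH+) = Kw/Kb = 1.0e-14 / 1.7 x 10^-9 = 5.88e-6.
[H^+] = sqrt(Ka x [C5H5NH+]) = sqrt(5.88e-6 x 0.1086) = 0.000799 M.
pH = -log(0.000799) = 3.10.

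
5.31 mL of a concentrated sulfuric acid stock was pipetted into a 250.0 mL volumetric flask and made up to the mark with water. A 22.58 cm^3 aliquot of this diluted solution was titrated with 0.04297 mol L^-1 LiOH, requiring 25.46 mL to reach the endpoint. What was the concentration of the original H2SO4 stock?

n(LiOH) = 0.04297 x 0.02546 = 0.001094 mol.
n(H2SO4) in the aliquot = 0.001094 x 1/2 = 0.0005470 mol.
[diluted H2SO4] = 0.0005470 / 0.02258 = 0.02423 M.
Dilution factor = 250.0/5.310 = 47.08, so [stock] = 0.02423 x 47.08 = 1.14 M.

1.14 M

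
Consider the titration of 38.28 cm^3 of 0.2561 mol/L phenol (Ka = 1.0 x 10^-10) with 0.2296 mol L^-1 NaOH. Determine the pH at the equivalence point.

n(C6H5OH) = 0.2561 x 0.03828 = 0.009804 mol; V(NaOH) at equivalence = 0.009804/0.2296 = 0.04270 L.
At equivalence all the acid is converted to C6H5O-; total volume = 0.03828 + 0.04270 = 0.08098 L, so [C6H5O-] = 0.009804/0.08098 = 0.1211 M.
Kb = Kw/Ka = 1.0e-14 / 1.0 x 10^-10 = 0.000100.
[OH^-] = sqrt(Kb x [C6H5O-]) = sqrt(0.000100 x 0.1211) = 0.00348 M.
pOH = 2.46, so pH = 14.00 - 2.46 = 11.54.

11.54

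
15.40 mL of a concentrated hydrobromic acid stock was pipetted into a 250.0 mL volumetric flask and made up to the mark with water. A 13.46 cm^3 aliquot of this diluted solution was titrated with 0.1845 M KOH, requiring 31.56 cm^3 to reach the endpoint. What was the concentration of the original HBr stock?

7.02 M

n(KOH) = 0.1845 x 0.03156 = 0.005823 mol.
n(HBr) in the aliquot = 0.005823 mol.
[diluted HBr] = 0.005823 / 0.01346 = 0.4326 M.
Dilution factor = 250.0/15.40 = 16.23, so [stock] = 0.4326 x 16.23 = 7.02 M.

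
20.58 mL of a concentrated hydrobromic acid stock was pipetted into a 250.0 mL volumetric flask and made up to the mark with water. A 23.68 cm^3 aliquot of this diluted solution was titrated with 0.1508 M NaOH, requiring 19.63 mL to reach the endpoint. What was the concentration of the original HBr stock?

1.52 M

n(NaOH) = 0.1508 x 0.01963 = 0.002960 mol.
n(HBr) in the aliquot = 0.002960 mol.
[diluted HBr] = 0.002960 / 0.02368 = 0.1250 M.
Dilution factor = 250.0/20.58 = 12.15, so [stock] = 0.1250 x 12.15 = 1.52 M.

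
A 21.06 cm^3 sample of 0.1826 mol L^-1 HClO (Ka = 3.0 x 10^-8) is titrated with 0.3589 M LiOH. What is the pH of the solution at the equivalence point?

10.30

n(HClO) = 0.1826 x 0.02106 = 0.003846 mol; V(LiOH) at equivalence = 0.003846/0.3589 = 0.01071 L.
At equivalence all the acid is converted to ClO-; total volume = 0.02106 + 0.01071 = 0.03177 L, so [ClO-] = 0.003846/0.03177 = 0.1210 M.
Kb = Kw/Ka = 1.0e-14 / 3.0 x 10^-8 = 3.33e-7.
[OH^-] = sqrt(Kb x [ClO-]) = sqrt(3.33e-7 x 0.1210) = 0.000201 M.
pOH = 3.70, so pH = 14.00 - 3.70 = 10.30.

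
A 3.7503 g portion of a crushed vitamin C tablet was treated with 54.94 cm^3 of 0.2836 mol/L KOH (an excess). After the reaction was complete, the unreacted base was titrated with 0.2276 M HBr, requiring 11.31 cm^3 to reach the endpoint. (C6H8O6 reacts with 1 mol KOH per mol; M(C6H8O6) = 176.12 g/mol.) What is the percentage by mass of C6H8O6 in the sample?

61.1%

Total n(KOH) added = 0.2836 x 0.05494 = 0.01558 mol.
n(HBr) used = 0.2276 x 0.01131 = 0.002574 mol, which equals the excess n(KOH).
So n(KOH) consumed by the sample = 0.01558 - 0.002574 = 0.01301 mol.
n(C6H8O6) = 0.01301 / 1 = 0.01301 mol.
mass C6H8O6 = 0.01301 x 176.12 = 2.291 g, so %C6H8O6 = 2.291/3.7503 x 100 = 61.1%.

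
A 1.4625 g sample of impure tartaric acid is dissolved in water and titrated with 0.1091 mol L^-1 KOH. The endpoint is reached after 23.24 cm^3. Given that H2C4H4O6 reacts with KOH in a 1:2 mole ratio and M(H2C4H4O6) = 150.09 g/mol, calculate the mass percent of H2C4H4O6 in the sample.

n(KOH) = 0.1091 x 0.02324 = 0.002535 mol.
n(H2C4H4O6) = 0.002535 / 2 = 0.001268 mol.
mass of H2C4H4O6 = 0.001268 x 150.09 = 0.1903 g.
% purity = 0.1903 / 1.4625 x 100 = 13.0%.

13.0%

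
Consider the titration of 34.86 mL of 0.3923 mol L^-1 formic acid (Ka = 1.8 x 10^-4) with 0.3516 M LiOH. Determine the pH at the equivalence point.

n(HCOOH) = 0.3923 x 0.03486 = 0.01368 mol; V(LiOH) at equivalence = 0.01368/0.3516 = 0.03890 L.
At equivalence all the acid is converted to HCOO-; total volume = 0.03486 + 0.03890 = 0.07376 L, so [HCOO-] = 0.01368/0.07376 = 0.1854 M.
Kb = Kw/Ka = 1.0e-14 / 1.8 x 10^-4 = 5.56e-11.
[OH^-] = sqrt(Kb x [HCOO-]) = sqrt(5.56e-11 x 0.1854) = 3.21e-6 M.
pOH = 5.49, so pH = 14.00 - 5.49 = 8.51.

8.51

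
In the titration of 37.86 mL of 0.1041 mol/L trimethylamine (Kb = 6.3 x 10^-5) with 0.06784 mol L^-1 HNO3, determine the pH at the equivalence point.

n((CH3)3N) = 0.1041 x 0.03786 = 0.003941 mol; V(HNO3) at equivalence = 0.003941/0.06784 = 0.05810 L.
At equivalence the base is fully converted to (CH3)3NH+; total volume = 0.09596 L, so [(CH3)3NH+] = 0.003941/0.09596 = 0.04107 M.
Ka((CH3)3NH+) = Kw/Kb = 1.0e-14 / 6.3 x 10^-5 = 1.59e-10.
[H^+] = sqrt(Ka x [(CH3)3NH+]) = sqrt(1.59e-10 x 0.04107) = 2.55e-6 M.
pH = -log(2.55e-6) = 5.59.

5.59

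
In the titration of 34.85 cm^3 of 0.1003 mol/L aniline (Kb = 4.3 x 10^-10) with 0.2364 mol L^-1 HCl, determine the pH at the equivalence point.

2.89

n(C6H5NH2) = 0.1003 x 0.03485 = 0.003495 mol; V(HCl) at equivalence = 0.003495/0.2364 = 0.01479 L.
At equivalence the base is fully converted to C6H5NH3+; total volume = 0.04964 L, so [C6H5NH3+] = 0.003495/0.04964 = 0.07042 M.
Ka(C6H5NH3+) = Kw/Kb = 1.0e-14 / 4.3 x 10^-10 = 2.33e-5.
[H^+] = sqrt(Ka x [C6H5NH3+]) = sqrt(2.33e-5 x 0.07042) = 0.00128 M.
pH = -log(0.00128) = 2.89.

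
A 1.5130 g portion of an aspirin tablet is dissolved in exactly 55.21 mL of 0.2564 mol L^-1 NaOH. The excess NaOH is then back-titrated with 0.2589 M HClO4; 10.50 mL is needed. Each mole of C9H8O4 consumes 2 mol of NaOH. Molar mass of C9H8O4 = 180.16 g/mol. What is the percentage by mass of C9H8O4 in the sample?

Total n(NaOH) added = 0.2564 x 0.05521 = 0.01416 mol.
n(HClO4) used = 0.2589 x 0.01050 = 0.002718 mol, which equals the excess n(NaOH).
So n(NaOH) consumed by the sample = 0.01416 - 0.002718 = 0.01144 mol.
n(C9H8O4) = 0.01144 / 2 = 0.005719 mol.
mass C9H8O4 = 0.005719 x 180.16 = 1.030 g, so %C9H8O4 = 1.030/1.5130 x 100 = 68.1%.

68.1%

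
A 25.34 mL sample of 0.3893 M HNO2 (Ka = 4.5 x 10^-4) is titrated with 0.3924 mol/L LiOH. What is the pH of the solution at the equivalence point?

8.32

n(HNO2) = 0.3893 x 0.02534 = 0.009865 mol; V(LiOH) at equivalence = 0.009865/0.3924 = 0.02514 L.
At equivalence all the acid is converted to NO2-; total volume = 0.02534 + 0.02514 = 0.05048 L, so [NO2-] = 0.009865/0.05048 = 0.1954 M.
Kb = Kw/Ka = 1.0e-14 / 4.5 x 10^-4 = 2.22e-11.
[OH^-] = sqrt(Kb x [NO2-]) = sqrt(2.22e-11 x 0.1954) = 2.08e-6 M.
pOH = 5.68, so pH = 14.00 - 5.68 = 8.32.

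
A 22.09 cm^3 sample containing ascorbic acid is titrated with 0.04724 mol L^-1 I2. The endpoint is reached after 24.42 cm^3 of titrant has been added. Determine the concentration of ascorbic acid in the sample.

n(I2) = 0.04724 x 0.02442 = 0.001154 mol.
From the balanced equation, 1 mol I2 reacts with 1 mol ascorbic acid, so n(ascorbic acid) = 0.001154 x 1/1 = 0.001154 mol.
[ascorbic acid] = 0.001154 / 0.02209 L = 0.0522 M.

0.0522 M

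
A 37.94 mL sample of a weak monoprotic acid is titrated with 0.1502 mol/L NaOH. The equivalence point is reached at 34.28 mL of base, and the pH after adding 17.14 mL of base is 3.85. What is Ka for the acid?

1.4 x 10^-4

17.14 mL is half of the equivalence volume, so this is the half-equivalence point where [HA] = [A^-].
At half-equivalence pH = pKa, so pKa = 3.85.
Ka = 10^(-3.85) = 1.4 x 10^-4.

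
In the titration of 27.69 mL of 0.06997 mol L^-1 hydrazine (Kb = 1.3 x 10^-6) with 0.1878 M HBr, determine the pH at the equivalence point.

n(N2H4) = 0.06997 x 0.02769 = 0.001937 mol; V(HBr) at equivalence = 0.001937/0.1878 = 0.01032 L.
At equivalence the base is fully converted to N2H5+; total volume = 0.03801 L, so [N2H5+] = 0.001937/0.03801 = 0.05098 M.
Ka(N2H5+) = Kw/Kb = 1.0e-14 / 1.3 x 10^-6 = 7.69e-9.
[H^+] = sqrt(Ka x [N2H5+]) = sqrt(7.69e-9 x 0.05098) = 1.98e-5 M.
pH = -log(1.98e-5) = 4.70.

4.70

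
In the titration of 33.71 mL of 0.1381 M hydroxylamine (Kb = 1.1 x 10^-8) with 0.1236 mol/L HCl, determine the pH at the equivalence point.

3.61

n(NH2OH) = 0.1381 x 0.03371 = 0.004655 mol; V(HCl) at equivalence = 0.004655/0.1236 = 0.03766 L.
At equivalence the base is fully converted to NH3OH+; total volume = 0.07137 L, so [NH3OH+] = 0.004655/0.07137 = 0.06522 M.
Ka(NH3OH+) = Kw/Kb = 1.0e-14 / 1.1 x 10^-8 = 9.09e-7.
[H^+] = sqrt(Ka x [NH3OH+]) = sqrt(9.09e-7 x 0.06522) = 0.000244 M.
pH = -log(0.000244) = 3.61.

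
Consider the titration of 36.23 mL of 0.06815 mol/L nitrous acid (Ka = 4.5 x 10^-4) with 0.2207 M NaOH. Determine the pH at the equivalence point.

8.03

n(HNO2) = 0.06815 x 0.03623 = 0.002469 mol; V(NaOH) at equivalence = 0.002469/0.2207 = 0.01119 L.
At equivalence all the acid is converted to NO2-; total volume = 0.03623 + 0.01119 = 0.04742 L, so [NO2-] = 0.002469/0.04742 = 0.05207 M.
Kb = Kw/Ka = 1.0e-14 / 4.5 x 10^-4 = 2.22e-11.
[OH^-] = sqrt(Kb x [NO2-]) = sqrt(2.22e-11 x 0.05207) = 1.08e-6 M.
pOH = 5.97, so pH = 14.00 - 5.97 = 8.03.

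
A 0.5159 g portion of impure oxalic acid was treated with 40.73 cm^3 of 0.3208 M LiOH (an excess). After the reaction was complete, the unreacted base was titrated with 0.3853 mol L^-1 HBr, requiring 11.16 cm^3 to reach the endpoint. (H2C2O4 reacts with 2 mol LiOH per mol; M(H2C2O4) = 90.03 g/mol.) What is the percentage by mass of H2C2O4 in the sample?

76.5%

Total n(LiOH) added = 0.3208 x 0.04073 = 0.01307 mol.
n(HBr) used = 0.3853 x 0.01116 = 0.004300 mol, which equals the excess n(LiOH).
So n(LiOH) consumed by the sample = 0.01307 - 0.004300 = 0.008766 mol.
n(H2C2O4) = 0.008766 / 2 = 0.004383 mol.
mass H2C2O4 = 0.004383 x 90.03 = 0.3946 g, so %H2C2O4 = 0.3946/0.5159 x 100 = 76.5%.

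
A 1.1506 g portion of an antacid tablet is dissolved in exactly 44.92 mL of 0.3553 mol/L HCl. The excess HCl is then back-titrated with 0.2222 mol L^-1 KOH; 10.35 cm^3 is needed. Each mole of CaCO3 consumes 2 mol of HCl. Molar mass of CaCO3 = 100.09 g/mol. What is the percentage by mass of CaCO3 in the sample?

59.4%

Total n(HCl) added = 0.3553 x 0.04492 = 0.01596 mol.
n(KOH) used = 0.2222 x 0.01035 = 0.002300 mol, which equals the excess n(HCl).
So n(HCl) consumed by the sample = 0.01596 - 0.002300 = 0.01366 mol.
n(CaCO3) = 0.01366 / 2 = 0.006830 mol.
mass CaCO3 = 0.006830 x 100.09 = 0.6836 g, so %CaCO3 = 0.6836/1.1506 x 100 = 59.4%.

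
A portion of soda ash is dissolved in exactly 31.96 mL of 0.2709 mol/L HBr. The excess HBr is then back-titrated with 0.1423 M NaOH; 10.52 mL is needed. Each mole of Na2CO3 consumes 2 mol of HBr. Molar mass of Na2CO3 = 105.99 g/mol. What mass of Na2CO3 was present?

0.379 g

Total n(HBr) added = 0.2709 x 0.03196 = 0.008658 mol.
n(NaOH) used = 0.1423 x 0.01052 = 0.001497 mol, which equals the excess n(HBr).
So n(HBr) consumed by the sample = 0.008658 - 0.001497 = 0.007161 mol.
n(Na2CO3) = 0.007161 / 2 = 0.003580 mol.
mass = 0.003580 mol x 105.99 g/mol = 0.379 g.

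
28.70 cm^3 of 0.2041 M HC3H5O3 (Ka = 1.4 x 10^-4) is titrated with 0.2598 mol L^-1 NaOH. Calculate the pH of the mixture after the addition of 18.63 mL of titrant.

4.53

Initial n(HC3H5O3) = 0.2041 x 0.02870 = 0.005858 mol.
n(NaOH) added = 0.2598 x 0.01863 = 0.004840 mol, converting that many moles of HC3H5O3 to C3H5O3-.
Remaining n(HC3H5O3) = 0.001018 mol; n(C3H5O3-) = 0.004840 mol.
By Henderson-Hasselbalch, pH = pKa + log([A^-]/[HA]) = 3.85 + log(0.004840/0.001018) = 3.85 + (+0.68) = 4.53.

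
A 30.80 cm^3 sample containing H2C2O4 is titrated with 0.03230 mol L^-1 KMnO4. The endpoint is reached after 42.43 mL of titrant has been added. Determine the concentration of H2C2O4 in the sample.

0.111 M

n(KMnO4) = 0.03230 x 0.04243 = 0.001370 mol.
From the balanced equation, 2 mol KMnO4 reacts with 5 mol H2C2O4, so n(H2C2O4) = 0.001370 x 5/2 = 0.003426 mol.
[H2C2O4] = 0.003426 / 0.03080 L = 0.111 M.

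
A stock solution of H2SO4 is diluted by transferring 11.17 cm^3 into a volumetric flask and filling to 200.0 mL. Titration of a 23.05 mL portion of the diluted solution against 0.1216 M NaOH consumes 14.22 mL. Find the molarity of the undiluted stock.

n(NaOH) = 0.1216 x 0.01422 = 0.001729 mol.
n(H2SO4) in the aliquot = 0.001729 x 1/2 = 0.0008646 mol.
[diluted H2SO4] = 0.0008646 / 0.02305 = 0.03751 M.
Dilution factor = 200.0/11.17 = 17.91, so [stock] = 0.03751 x 17.91 = 0.672 M.

0.672 M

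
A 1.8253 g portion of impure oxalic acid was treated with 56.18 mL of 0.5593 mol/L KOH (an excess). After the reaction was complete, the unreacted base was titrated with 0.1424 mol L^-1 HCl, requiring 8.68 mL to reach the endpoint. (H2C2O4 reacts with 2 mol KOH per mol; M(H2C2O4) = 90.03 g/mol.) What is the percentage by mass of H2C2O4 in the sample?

74.4%

Total n(KOH) added = 0.5593 x 0.05618 = 0.03142 mol.
n(HCl) used = 0.1424 x 0.008680 = 0.001236 mol, which equals the excess n(KOH).
So n(KOH) consumed by the sample = 0.03142 - 0.001236 = 0.03019 mol.
n(H2C2O4) = 0.03019 / 2 = 0.01509 mol.
mass H2C2O4 = 0.01509 x 90.03 = 1.359 g, so %H2C2O4 = 1.359/1.8253 x 100 = 74.4%.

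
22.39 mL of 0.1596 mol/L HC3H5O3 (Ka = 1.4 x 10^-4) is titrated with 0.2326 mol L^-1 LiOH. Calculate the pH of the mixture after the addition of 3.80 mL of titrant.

Initial n(HC3H5O3) = 0.1596 x 0.02239 = 0.003573 mol.
n(LiOH) added = 0.2326 x 0.003800 = 0.0008839 mol, converting that many moles of HC3H5O3 to C3H5O3-.
Remaining n(HC3H5O3) = 0.002690 mol; n(C3H5O3-) = 0.0008839 mol.
By Henderson-Hasselbalch, pH = pKa + log([A^-]/[HA]) = 3.85 + log(0.0008839/0.002690) = 3.85 + (-0.48) = 3.37.

3.37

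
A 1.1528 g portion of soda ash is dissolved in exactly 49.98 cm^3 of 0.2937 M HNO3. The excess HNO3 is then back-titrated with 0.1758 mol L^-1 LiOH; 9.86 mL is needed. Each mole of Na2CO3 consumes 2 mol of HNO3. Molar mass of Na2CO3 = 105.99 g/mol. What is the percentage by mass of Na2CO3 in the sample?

59.5%

Total n(HNO3) added = 0.2937 x 0.04998 = 0.01468 mol.
n(LiOH) used = 0.1758 x 0.009860 = 0.001733 mol, which equals the excess n(HNO3).
So n(HNO3) consumed by the sample = 0.01468 - 0.001733 = 0.01295 mol.
n(Na2CO3) = 0.01295 / 2 = 0.006473 mol.
mass Na2CO3 = 0.006473 x 105.99 = 0.6861 g, so %Na2CO3 = 0.6861/1.1528 x 100 = 59.5%.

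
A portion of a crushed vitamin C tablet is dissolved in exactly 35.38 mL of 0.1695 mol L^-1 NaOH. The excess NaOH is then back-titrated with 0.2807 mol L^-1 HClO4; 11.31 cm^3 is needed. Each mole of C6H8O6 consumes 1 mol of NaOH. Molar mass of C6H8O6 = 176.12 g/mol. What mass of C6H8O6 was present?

Total n(NaOH) added = 0.1695 x 0.03538 = 0.005997 mol.
n(HClO4) used = 0.2807 x 0.01131 = 0.003175 mol, which equals the excess n(NaOH).
So n(NaOH) consumed by the sample = 0.005997 - 0.003175 = 0.002822 mol.
n(C6H8O6) = 0.002822 / 1 = 0.002822 mol.
mass = 0.002822 mol x 176.12 g/mol = 0.497 g.

0.497 g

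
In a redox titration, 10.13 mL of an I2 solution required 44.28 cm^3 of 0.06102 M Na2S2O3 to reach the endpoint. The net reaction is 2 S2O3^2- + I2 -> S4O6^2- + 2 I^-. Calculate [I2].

0.133 M

n(Na2S2O3) = 0.06102 x 0.04428 = 0.002702 mol.
From the balanced equation, 2 mol Na2S2O3 reacts with 1 mol I2, so n(I2) = 0.002702 x 1/2 = 0.001351 mol.
[I2] = 0.001351 / 0.01013 L = 0.133 M.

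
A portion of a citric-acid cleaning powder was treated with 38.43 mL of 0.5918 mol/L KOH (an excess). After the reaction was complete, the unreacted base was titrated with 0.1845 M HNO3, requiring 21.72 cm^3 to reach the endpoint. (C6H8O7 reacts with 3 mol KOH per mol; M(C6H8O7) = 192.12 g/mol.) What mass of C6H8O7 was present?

1.20 g

Total n(KOH) added = 0.5918 x 0.03843 = 0.02274 mol.
n(HNO3) used = 0.1845 x 0.02172 = 0.004007 mol, which equals the excess n(KOH).
So n(KOH) consumed by the sample = 0.02274 - 0.004007 = 0.01874 mol.
n(C6H8O7) = 0.01874 / 3 = 0.006245 mol.
mass = 0.006245 mol x 192.12 g/mol = 1.20 g.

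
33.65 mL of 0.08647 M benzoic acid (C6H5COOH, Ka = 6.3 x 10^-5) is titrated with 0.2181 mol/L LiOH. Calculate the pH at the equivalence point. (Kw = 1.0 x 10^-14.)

n(C6H5COOH) = 0.08647 x 0.03365 = 0.002910 mol; V(LiOH) at equivalence = 0.002910/0.2181 = 0.01334 L.
At equivalence all the acid is converted to C6H5COO-; total volume = 0.03365 + 0.01334 = 0.04699 L, so [C6H5COO-] = 0.002910/0.04699 = 0.06192 M.
Kb = Kw/Ka = 1.0e-14 / 6.3 x 10^-5 = 1.59e-10.
[OH^-] = sqrt(Kb x [C6H5COO-]) = sqrt(1.59e-10 x 0.06192) = 3.14e-6 M.
pOH = 5.50, so pH = 14.00 - 5.50 = 8.50.

8.50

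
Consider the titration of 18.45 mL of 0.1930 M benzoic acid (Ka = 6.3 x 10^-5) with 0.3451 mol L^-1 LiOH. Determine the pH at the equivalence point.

8.65

n(C6H5COOH) = 0.1930 x 0.01845 = 0.003561 mol; V(LiOH) at equivalence = 0.003561/0.3451 = 0.01032 L.
At equivalence all the acid is converted to C6H5COO-; total volume = 0.01845 + 0.01032 = 0.02877 L, so [C6H5COO-] = 0.003561/0.02877 = 0.1238 M.
Kb = Kw/Ka = 1.0e-14 / 6.3 x 10^-5 = 1.59e-10.
[OH^-] = sqrt(Kb x [C6H5COO-]) = sqrt(1.59e-10 x 0.1238) = 4.43e-6 M.
pOH = 5.35, so pH = 14.00 - 5.35 = 8.65.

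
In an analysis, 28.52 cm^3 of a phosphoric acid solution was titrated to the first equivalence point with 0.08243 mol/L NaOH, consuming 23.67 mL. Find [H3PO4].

0.0684 M

n(NaOH) = 0.08243 x 0.02367 = 0.001951 mol.
At the first equivalence point, 1 mol OH^- react per mol H3PO4, so n(H3PO4) = 0.001951 / 1 = 0.001951 mol.
[H3PO4] = 0.001951 / 0.02852 L = 0.0684 M.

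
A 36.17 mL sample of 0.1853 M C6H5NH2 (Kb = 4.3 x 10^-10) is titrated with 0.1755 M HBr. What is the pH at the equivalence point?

n(C6H5NH2) = 0.1853 x 0.03617 = 0.006702 mol; V(HBr) at equivalence = 0.006702/0.1755 = 0.03819 L.
At equivalence the base is fully converted to C6H5NH3+; total volume = 0.07436 L, so [C6H5NH3+] = 0.006702/0.07436 = 0.09013 M.
Ka(C6H5NH3+) = Kw/Kb = 1.0e-14 / 4.3 x 10^-10 = 2.33e-5.
[H^+] = sqrt(Ka x [C6H5NH3+]) = sqrt(2.33e-5 x 0.09013) = 0.00145 M.
pH = -log(0.00145) = 2.84.

2.84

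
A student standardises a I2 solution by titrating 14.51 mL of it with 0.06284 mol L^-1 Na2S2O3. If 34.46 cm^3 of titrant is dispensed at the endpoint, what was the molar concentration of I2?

n(Na2S2O3) = 0.06284 x 0.03446 = 0.002165 mol.
From the balanced equation, 2 mol Na2S2O3 reacts with 1 mol I2, so n(I2) = 0.002165 x 1/2 = 0.001083 mol.
[I2] = 0.001083 / 0.01451 L = 0.0746 M.

0.0746 M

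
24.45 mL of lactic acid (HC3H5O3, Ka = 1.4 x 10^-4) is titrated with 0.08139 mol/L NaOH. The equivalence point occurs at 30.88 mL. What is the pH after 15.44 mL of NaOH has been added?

15.44 mL is exactly half the equivalence volume (30.88/2), i.e. the half-equivalence point.
There, n(HA) = n(A^-), so pH = pKa = -log(1.4 x 10^-4) = 3.85.

3.85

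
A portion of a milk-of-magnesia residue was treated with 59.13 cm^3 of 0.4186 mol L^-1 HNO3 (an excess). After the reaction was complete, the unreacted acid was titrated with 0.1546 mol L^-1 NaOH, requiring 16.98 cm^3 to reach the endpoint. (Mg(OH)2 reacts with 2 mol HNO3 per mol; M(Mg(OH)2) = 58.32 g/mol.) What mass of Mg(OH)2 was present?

0.645 g

Total n(HNO3) added = 0.4186 x 0.05913 = 0.02475 mol.
n(NaOH) used = 0.1546 x 0.01698 = 0.002625 mol, which equals the excess n(HNO3).
So n(HNO3) consumed by the sample = 0.02475 - 0.002625 = 0.02213 mol.
n(Mg(OH)2) = 0.02213 / 2 = 0.01106 mol.
mass = 0.01106 mol x 58.32 g/mol = 0.645 g.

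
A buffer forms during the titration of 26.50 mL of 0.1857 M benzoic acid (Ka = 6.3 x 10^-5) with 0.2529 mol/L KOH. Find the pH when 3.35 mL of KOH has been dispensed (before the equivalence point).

Initial n(C6H5COOH) = 0.1857 x 0.02650 = 0.004921 mol.
n(KOH) added = 0.2529 x 0.003350 = 0.0008472 mol, converting that many moles of C6H5COOH to C6H5COO-.
Remaining n(C6H5COOH) = 0.004074 mol; n(C6H5COO-) = 0.0008472 mol.
By Henderson-Hasselbalch, pH = pKa + log([A^-]/[HA]) = 4.20 + log(0.0008472/0.004074) = 4.20 + (-0.68) = 3.52.

3.52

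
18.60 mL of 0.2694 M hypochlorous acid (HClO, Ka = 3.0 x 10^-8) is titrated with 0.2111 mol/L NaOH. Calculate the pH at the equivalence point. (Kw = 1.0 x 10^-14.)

n(HClO) = 0.2694 x 0.01860 = 0.005011 mol; V(NaOH) at equivalence = 0.005011/0.2111 = 0.02374 L.
At equivalence all the acid is converted to ClO-; total volume = 0.01860 + 0.02374 = 0.04234 L, so [ClO-] = 0.005011/0.04234 = 0.1184 M.
Kb = Kw/Ka = 1.0e-14 / 3.0 x 10^-8 = 3.33e-7.
[OH^-] = sqrt(Kb x [ClO-]) = sqrt(3.33e-7 x 0.1184) = 0.000199 M.
pOH = 3.70, so pH = 14.00 - 3.70 = 10.30.

10.30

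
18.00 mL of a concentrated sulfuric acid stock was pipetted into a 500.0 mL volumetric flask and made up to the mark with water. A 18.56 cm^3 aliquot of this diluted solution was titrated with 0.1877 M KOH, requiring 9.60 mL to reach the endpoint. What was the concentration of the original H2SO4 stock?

1.35 M

n(KOH) = 0.1877 x 0.009600 = 0.001802 mol.
n(H2SO4) in the aliquot = 0.001802 x 1/2 = 0.0009010 mol.
[diluted H2SO4] = 0.0009010 / 0.01856 = 0.04854 M.
Dilution factor = 500.0/18.00 = 27.78, so [stock] = 0.04854 x 27.78 = 1.35 M.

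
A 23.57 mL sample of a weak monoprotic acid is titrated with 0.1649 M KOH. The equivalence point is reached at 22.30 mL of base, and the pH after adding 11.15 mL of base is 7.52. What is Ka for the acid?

3.0 x 10^-8

11.15 mL is half of the equivalence volume, so this is the half-equivalence point where [HA] = [A^-].
At half-equivalence pH = pKa, so pKa = 7.52.
Ka = 10^(-7.52) = 3.0 x 10^-8.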